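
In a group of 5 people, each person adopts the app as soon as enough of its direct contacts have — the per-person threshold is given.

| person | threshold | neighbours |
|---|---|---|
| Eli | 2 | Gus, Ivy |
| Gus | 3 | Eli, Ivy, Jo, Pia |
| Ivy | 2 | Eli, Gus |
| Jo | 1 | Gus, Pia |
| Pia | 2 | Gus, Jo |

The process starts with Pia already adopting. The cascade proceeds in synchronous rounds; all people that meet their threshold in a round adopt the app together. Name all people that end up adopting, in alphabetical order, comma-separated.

Round 1 — Pia adopts the app (initial).
Round 2 — checking thresholds:
  Gus: 1 of 4 neighbours < 3, holds.
  Jo: 1 of 2 neighbours ≥ 1, adopts the app.
Round 3 — no new adoptions; cascade stops.

Jo, Pia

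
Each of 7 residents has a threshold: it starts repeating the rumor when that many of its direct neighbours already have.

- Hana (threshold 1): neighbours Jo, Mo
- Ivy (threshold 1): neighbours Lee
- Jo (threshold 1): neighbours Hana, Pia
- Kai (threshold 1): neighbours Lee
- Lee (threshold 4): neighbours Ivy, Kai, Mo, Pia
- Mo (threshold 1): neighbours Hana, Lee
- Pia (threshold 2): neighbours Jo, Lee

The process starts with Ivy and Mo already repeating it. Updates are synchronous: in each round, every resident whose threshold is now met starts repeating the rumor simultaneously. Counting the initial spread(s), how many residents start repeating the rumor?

Round 1 — Ivy, Mo start repeating the rumor (initial).
Round 2 — checking thresholds:
  Hana: 1 of 2 neighbours ≥ 1, starts repeating the rumor.
  Lee: 2 of 4 neighbours < 4, holds.
Round 3 — checking thresholds:
  Jo: 1 of 2 neighbours ≥ 1, starts repeating the rumor.
  Lee: 2 of 4 neighbours < 4, holds.
Round 4 — no new spreads; cascade stops.

4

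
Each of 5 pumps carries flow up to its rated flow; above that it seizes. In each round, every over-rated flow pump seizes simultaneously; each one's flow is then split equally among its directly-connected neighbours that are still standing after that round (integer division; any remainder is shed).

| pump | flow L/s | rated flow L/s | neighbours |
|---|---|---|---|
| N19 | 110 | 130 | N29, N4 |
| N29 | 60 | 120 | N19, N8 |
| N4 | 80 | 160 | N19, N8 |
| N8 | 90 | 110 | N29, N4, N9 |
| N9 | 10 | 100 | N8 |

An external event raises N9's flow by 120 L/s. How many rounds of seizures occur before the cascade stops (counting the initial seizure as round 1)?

4

Round 1 — N9 at 130 > 100. N9 seizes.
  N9 sheds 130 L/s to N8: 130 each.
    N8: 90+130 = 220 > 110
Round 2 — N8 seizes.
  N8 sheds 220 L/s to N29, N4: 110 each.
    N29: 60+110 = 170 > 120
    N4: 80+110 = 190 > 160
Round 3 — N29, N4 seize.
  N29 sheds 170 L/s to N19: 170 each.
    N19: 110+170 = 280 > 130
  N4 sheds 190 L/s to N19: 190 each.
    N19: 280+190 = 470 > 130
Round 4 — N19 seizes.
  N19 sheds 470 L/s: no online neighbours, lost.
No further seizures.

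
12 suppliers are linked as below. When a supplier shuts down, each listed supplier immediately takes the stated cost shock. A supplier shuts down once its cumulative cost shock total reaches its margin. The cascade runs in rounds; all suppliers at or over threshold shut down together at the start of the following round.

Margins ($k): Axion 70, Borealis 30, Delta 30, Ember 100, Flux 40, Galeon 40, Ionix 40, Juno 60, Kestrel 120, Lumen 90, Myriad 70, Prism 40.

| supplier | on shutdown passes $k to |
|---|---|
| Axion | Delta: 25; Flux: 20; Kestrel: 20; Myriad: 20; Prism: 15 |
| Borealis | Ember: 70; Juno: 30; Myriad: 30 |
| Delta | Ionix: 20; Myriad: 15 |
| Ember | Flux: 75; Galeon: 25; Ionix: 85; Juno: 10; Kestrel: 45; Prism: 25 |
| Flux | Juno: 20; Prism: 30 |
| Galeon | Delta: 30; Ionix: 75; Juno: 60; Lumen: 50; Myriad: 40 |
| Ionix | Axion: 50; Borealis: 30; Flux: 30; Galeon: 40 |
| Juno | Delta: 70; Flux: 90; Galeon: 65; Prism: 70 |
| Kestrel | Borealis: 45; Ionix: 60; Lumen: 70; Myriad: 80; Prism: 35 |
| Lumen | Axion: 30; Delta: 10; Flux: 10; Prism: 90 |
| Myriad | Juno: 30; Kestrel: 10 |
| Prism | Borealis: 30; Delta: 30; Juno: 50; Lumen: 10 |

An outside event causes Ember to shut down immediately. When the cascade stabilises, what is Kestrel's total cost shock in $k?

55

Round 1 — Ember shuts down (initial).
  Flux: +75 → 75 ≥ 40
  Galeon: +25 → 25 < 40
  Ionix: +85 → 85 ≥ 40
  Juno: +10 → 10 < 60
  Kestrel: +45 → 45 < 120
  Prism: +25 → 25 < 40
Round 2 — Flux, Ionix shut down.
  Axion: +50 → 50 < 70
  Borealis: +30 → 30 ≥ 30
  Galeon: +40 → 65 ≥ 40
  Juno: +20 → 30 < 60
  Prism: +30 → 55 ≥ 40
Round 3 — Borealis, Galeon, Prism shut down.
  Delta: +30+30 → 60 ≥ 30
  Juno: +30+60+50 → 170 ≥ 60
  Lumen: +50+10 → 60 < 90
  Myriad: +30+40 → 70 ≥ 70
Round 4 — Delta, Juno, Myriad shut down.
  Kestrel: +10 → 55 < 120
No further shutdowns.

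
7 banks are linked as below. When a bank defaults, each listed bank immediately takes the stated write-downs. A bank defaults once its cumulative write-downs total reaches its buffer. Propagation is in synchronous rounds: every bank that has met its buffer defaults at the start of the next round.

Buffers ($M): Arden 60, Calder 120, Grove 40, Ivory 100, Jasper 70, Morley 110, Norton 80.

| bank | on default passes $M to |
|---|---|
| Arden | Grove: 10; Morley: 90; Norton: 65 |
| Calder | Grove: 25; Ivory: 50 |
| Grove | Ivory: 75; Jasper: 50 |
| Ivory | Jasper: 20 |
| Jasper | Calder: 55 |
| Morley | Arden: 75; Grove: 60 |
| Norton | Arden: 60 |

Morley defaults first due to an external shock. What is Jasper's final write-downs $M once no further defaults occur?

50

Round 1 — Morley defaults (initial).
  Arden: +75 → 75 ≥ 60
  Grove: +60 → 60 ≥ 40
Round 2 — Arden, Grove default.
  Ivory: +75 → 75 < 100
  Jasper: +50 → 50 < 70
  Norton: +65 → 65 < 80
No further defaults.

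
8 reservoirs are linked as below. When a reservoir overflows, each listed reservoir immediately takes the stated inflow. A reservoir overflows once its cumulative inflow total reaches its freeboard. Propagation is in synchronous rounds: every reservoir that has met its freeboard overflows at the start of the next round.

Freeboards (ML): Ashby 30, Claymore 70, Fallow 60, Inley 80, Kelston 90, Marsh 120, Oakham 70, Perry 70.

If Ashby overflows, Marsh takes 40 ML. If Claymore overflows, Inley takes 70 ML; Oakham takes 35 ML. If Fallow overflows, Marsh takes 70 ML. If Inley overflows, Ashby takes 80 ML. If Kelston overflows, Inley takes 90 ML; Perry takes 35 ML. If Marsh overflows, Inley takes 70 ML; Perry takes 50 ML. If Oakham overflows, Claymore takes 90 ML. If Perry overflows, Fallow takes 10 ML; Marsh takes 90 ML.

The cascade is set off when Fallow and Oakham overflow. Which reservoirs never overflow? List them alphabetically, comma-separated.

Round 1 — Fallow, Oakham overflow (initial).
  Claymore: +90 → 90 ≥ 70
  Marsh: +70 → 70 < 120
Round 2 — Claymore overflows.
  Inley: +70 → 70 < 80
No further overflows.

Ashby, Inley, Kelston, Marsh, Perry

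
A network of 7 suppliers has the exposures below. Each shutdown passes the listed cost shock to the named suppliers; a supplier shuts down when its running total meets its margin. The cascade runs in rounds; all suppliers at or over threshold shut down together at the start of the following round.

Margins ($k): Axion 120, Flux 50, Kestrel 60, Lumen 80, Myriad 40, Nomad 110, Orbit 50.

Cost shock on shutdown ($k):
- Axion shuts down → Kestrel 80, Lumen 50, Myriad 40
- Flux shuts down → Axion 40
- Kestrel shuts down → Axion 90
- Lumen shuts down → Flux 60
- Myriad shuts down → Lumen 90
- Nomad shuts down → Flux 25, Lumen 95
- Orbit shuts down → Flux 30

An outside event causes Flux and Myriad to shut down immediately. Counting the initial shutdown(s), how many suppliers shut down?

Round 1 — Flux, Myriad shut down (initial).
  Axion: +40 → 40 < 120
  Lumen: +90 → 90 ≥ 80
Round 2 — Lumen shuts down.
No further shutdowns.

3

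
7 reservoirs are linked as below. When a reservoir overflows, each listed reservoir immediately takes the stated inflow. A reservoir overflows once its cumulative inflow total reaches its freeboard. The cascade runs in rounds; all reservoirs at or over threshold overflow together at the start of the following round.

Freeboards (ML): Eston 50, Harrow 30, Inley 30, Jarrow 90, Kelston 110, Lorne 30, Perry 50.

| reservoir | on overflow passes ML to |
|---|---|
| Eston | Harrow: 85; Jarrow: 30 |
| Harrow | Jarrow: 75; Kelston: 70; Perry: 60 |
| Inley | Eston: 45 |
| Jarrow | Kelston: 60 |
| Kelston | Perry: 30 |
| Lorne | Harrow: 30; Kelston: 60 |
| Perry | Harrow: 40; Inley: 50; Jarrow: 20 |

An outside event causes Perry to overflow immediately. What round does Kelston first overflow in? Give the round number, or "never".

4

Round 1 — Perry overflows (initial).
  Harrow: +40 → 40 ≥ 30
  Inley: +50 → 50 ≥ 30
  Jarrow: +20 → 20 < 90
Round 2 — Harrow, Inley overflow.
  Eston: +45 → 45 < 50
  Jarrow: +75 → 95 ≥ 90
  Kelston: +70 → 70 < 110
Round 3 — Jarrow overflows.
  Kelston: +60 → 130 ≥ 110
Round 4 — Kelston overflows.
No further overflows.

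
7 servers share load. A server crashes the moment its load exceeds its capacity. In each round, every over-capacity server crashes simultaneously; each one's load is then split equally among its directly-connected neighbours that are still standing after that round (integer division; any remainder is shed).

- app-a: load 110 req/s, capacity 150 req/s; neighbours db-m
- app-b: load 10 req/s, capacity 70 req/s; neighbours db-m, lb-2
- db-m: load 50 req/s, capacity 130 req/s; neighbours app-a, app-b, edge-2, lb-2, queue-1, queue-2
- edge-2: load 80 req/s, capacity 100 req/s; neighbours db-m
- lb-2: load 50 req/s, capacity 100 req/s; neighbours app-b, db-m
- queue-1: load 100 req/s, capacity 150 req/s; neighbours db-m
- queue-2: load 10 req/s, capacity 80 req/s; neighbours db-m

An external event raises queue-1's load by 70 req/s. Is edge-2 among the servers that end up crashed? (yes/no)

Round 1 — queue-1 at 170 > 150. queue-1 crashes.
  queue-1 sheds 170 req/s to db-m: 170 each.
    db-m: 50+170 = 220 > 130
Round 2 — db-m crashes.
  db-m sheds 220 req/s to app-a, app-b, edge-2, lb-2, queue-2: 44 each.
    app-a: 110+44 = 154 > 150
    app-b: 10+44 = 54 ≤ 70
    edge-2: 80+44 = 124 > 100
    lb-2: 50+44 = 94 ≤ 100
    queue-2: 10+44 = 54 ≤ 80
Round 3 — app-a, edge-2 crash.
  app-a sheds 154 req/s: no online neighbours, lost.
  edge-2 sheds 124 req/s: no online neighbours, lost.
No further crashes.

yes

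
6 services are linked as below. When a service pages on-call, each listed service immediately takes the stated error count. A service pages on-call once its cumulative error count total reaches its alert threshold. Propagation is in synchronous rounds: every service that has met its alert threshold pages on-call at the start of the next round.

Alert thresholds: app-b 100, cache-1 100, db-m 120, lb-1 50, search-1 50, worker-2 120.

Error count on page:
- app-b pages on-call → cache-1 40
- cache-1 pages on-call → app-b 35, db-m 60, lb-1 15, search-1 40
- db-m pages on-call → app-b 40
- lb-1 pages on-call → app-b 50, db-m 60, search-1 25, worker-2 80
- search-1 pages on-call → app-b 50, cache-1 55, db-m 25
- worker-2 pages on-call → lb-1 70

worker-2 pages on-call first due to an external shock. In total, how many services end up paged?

2

Round 1 — worker-2 pages on-call (initial).
  lb-1: +70 → 70 ≥ 50
Round 2 — lb-1 pages on-call.
  app-b: +50 → 50 < 100
  db-m: +60 → 60 < 120
  search-1: +25 → 25 < 50
No further pages.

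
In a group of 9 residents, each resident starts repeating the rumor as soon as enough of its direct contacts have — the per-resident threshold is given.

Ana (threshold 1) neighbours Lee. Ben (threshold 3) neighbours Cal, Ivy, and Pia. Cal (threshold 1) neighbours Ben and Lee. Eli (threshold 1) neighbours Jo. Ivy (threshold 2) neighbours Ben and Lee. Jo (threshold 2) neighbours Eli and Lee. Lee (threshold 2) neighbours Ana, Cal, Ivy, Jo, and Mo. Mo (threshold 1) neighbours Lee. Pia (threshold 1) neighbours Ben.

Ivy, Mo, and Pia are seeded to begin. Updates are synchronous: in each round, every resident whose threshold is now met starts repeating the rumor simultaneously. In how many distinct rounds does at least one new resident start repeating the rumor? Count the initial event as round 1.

Round 1 — Ivy, Mo, Pia start repeating the rumor (initial).
Round 2 — checking thresholds:
  Ben: 2 of 3 neighbours < 3, holds.
  Lee: 2 of 5 neighbours ≥ 2, starts repeating the rumor.
Round 3 — checking thresholds:
  Ana: 1 of 1 neighbours ≥ 1, starts repeating the rumor.
  Ben: 2 of 3 neighbours < 3, holds.
  Cal: 1 of 2 neighbours ≥ 1, starts repeating the rumor.
  Jo: 1 of 2 neighbours < 2, holds.
Round 4 — checking thresholds:
  Ben: 3 of 3 neighbours ≥ 3, starts repeating the rumor.
  Jo: 1 of 2 neighbours < 2, holds.
Round 5 — no new spreads; cascade stops.

4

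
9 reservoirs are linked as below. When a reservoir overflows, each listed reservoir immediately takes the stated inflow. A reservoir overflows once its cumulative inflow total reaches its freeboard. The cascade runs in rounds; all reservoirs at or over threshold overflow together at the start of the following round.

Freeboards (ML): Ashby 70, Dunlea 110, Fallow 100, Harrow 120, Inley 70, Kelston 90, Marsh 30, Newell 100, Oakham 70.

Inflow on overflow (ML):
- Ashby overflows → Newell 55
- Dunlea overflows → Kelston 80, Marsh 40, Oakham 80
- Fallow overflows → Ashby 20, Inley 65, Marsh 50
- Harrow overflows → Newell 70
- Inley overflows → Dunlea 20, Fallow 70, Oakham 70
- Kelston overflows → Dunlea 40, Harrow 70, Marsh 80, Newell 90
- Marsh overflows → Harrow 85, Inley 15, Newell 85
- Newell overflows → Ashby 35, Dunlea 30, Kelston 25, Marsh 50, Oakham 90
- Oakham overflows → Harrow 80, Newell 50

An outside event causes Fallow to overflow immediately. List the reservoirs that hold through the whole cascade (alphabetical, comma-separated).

Ashby, Dunlea, Kelston

Round 1 — Fallow overflows (initial).
  Ashby: +20 → 20 < 70
  Inley: +65 → 65 < 70
  Marsh: +50 → 50 ≥ 30
Round 2 — Marsh overflows.
  Harrow: +85 → 85 < 120
  Inley: +15 → 80 ≥ 70
  Newell: +85 → 85 < 100
Round 3 — Inley overflows.
  Dunlea: +20 → 20 < 110
  Oakham: +70 → 70 ≥ 70
Round 4 — Oakham overflows.
  Harrow: +80 → 165 ≥ 120
  Newell: +50 → 135 ≥ 100
Round 5 — Harrow, Newell overflow.
  Ashby: +35 → 55 < 70
  Dunlea: +30 → 50 < 110
  Kelston: +25 → 25 < 90
No further overflows.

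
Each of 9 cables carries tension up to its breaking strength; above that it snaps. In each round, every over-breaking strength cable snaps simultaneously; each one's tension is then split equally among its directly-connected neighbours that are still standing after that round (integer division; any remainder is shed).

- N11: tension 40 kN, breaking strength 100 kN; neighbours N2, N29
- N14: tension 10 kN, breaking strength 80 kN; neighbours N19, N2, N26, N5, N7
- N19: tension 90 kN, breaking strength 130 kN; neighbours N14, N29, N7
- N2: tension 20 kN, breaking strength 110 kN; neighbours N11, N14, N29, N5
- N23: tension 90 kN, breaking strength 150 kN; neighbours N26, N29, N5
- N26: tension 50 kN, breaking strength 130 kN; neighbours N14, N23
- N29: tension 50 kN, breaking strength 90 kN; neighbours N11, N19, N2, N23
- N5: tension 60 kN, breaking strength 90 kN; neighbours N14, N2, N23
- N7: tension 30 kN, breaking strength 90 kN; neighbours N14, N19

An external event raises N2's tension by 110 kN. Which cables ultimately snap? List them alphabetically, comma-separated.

N14, N2, N5

Round 1 — N2 at 130 > 110. N2 snaps.
  N2 sheds 130 kN to N11, N14, N29, N5: 32 each (2 lost).
    N11: 40+32 = 72 ≤ 100
    N14: 10+32 = 42 ≤ 80
    N29: 50+32 = 82 ≤ 90
    N5: 60+32 = 92 > 90
Round 2 — N5 snaps.
  N5 sheds 92 kN to N14, N23: 46 each.
    N14: 42+46 = 88 > 80
    N23: 90+46 = 136 ≤ 150
Round 3 — N14 snaps.
  N14 sheds 88 kN to N19, N26, N7: 29 each (1 lost).
    N19: 90+29 = 119 ≤ 130
    N26: 50+29 = 79 ≤ 130
    N7: 30+29 = 59 ≤ 90
No further breaks.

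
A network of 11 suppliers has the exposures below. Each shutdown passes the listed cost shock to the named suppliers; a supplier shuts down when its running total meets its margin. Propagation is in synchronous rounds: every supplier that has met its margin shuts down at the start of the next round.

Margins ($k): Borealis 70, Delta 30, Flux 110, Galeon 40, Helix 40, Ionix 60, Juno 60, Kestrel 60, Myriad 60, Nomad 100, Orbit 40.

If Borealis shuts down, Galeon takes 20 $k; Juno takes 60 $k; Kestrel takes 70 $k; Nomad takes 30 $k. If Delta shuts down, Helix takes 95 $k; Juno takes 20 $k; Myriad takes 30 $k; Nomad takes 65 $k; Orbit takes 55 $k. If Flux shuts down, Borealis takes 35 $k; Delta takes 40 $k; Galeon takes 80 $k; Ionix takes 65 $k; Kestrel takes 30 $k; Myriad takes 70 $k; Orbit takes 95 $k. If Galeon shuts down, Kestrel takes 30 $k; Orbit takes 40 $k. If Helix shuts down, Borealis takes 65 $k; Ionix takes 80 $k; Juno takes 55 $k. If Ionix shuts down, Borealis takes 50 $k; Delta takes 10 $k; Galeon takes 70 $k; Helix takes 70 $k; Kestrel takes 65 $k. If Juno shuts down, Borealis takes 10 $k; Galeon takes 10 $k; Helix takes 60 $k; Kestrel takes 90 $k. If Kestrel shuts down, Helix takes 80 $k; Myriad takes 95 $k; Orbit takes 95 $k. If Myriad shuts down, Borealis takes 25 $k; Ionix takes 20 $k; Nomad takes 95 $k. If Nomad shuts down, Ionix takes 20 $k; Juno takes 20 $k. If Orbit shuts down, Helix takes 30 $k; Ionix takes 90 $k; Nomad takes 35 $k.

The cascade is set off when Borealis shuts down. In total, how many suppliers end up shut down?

Round 1 — Borealis shuts down (initial).
  Galeon: +20 → 20 < 40
  Juno: +60 → 60 ≥ 60
  Kestrel: +70 → 70 ≥ 60
  Nomad: +30 → 30 < 100
Round 2 — Juno, Kestrel shut down.
  Galeon: +10 → 30 < 40
  Helix: +60+80 → 140 ≥ 40
  Myriad: +95 → 95 ≥ 60
  Orbit: +95 → 95 ≥ 40
Round 3 — Helix, Myriad, Orbit shut down.
  Ionix: +80+20+90 → 190 ≥ 60
  Nomad: +95+35 → 160 ≥ 100
Round 4 — Ionix, Nomad shut down.
  Delta: +10 → 10 < 30
  Galeon: +70 → 100 ≥ 40
Round 5 — Galeon shuts down.
No further shutdowns.

9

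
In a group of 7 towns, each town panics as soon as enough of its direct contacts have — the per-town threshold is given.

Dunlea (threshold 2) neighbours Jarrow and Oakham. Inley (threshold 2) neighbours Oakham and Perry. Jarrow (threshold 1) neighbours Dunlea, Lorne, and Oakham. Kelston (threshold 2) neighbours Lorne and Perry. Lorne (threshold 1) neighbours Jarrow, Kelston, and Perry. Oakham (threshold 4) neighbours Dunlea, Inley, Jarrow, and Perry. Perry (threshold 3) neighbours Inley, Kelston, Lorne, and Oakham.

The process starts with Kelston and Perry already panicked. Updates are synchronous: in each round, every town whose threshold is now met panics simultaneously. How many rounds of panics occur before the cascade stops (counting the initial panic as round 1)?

Round 1 — Kelston, Perry panic (initial).
Round 2 — checking thresholds:
  Inley: 1 of 2 neighbours < 2, holds.
  Lorne: 2 of 3 neighbours ≥ 1, panics.
  Oakham: 1 of 4 neighbours < 4, holds.
Round 3 — checking thresholds:
  Inley: 1 of 2 neighbours < 2, holds.
  Jarrow: 1 of 3 neighbours ≥ 1, panics.
  Oakham: 1 of 4 neighbours < 4, holds.
Round 4 — no new panics; cascade stops.

3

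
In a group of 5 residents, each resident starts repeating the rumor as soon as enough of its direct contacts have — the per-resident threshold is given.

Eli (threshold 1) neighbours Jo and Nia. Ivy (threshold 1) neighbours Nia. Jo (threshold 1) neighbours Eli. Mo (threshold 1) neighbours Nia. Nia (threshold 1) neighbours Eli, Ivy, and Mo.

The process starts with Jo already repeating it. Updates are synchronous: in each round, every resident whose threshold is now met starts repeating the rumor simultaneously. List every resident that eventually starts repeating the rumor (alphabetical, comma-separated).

Round 1 — Jo starts repeating the rumor (initial).
Round 2 — checking thresholds:
  Eli: 1 of 2 neighbours ≥ 1, starts repeating the rumor.
Round 3 — checking thresholds:
  Nia: 1 of 3 neighbours ≥ 1, starts repeating the rumor.
Round 4 — checking thresholds:
  Ivy: 1 of 1 neighbours ≥ 1, starts repeating the rumor.
  Mo: 1 of 1 neighbours ≥ 1, starts repeating the rumor.
Round 5 — no new spreads; cascade stops.

Eli, Ivy, Jo, Mo, Nia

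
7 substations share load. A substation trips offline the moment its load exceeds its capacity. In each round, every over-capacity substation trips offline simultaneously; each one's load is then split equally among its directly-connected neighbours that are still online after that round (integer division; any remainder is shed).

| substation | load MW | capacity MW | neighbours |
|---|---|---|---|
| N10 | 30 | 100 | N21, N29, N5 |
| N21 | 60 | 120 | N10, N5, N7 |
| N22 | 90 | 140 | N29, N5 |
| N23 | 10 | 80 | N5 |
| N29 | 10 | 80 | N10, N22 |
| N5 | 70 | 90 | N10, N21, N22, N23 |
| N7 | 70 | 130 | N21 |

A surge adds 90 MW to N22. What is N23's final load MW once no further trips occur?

63

Round 1 — N22 at 180 > 140. N22 trips offline.
  N22 sheds 180 MW to N29, N5: 90 each.
    N29: 10+90 = 100 > 80
    N5: 70+90 = 160 > 90
Round 2 — N29, N5 trip offline.
  N29 sheds 100 MW to N10: 100 each.
    N10: 30+100 = 130 > 100
  N5 sheds 160 MW to N10, N21, N23: 53 each (1 lost).
    N10: 130+53 = 183 > 100
    N21: 60+53 = 113 ≤ 120
    N23: 10+53 = 63 ≤ 80
Round 3 — N10 trips offline.
  N10 sheds 183 MW to N21: 183 each.
    N21: 113+183 = 296 > 120
Round 4 — N21 trips offline.
  N21 sheds 296 MW to N7: 296 each.
    N7: 70+296 = 366 > 130
Round 5 — N7 trips offline.
  N7 sheds 366 MW: no online neighbours, lost.
No further trips.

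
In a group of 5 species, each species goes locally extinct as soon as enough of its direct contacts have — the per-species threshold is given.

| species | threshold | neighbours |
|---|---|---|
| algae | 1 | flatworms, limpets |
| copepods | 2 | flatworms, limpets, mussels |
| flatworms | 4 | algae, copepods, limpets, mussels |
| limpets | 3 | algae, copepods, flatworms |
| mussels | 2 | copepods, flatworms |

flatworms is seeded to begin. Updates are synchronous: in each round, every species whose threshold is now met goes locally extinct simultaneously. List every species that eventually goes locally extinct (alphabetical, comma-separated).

algae, flatworms

Round 1 — flatworms goes locally extinct (initial).
Round 2 — checking thresholds:
  algae: 1 of 2 neighbours ≥ 1, goes locally extinct.
  copepods: 1 of 3 neighbours < 2, holds.
  limpets: 1 of 3 neighbours < 3, holds.
  mussels: 1 of 2 neighbours < 2, holds.
Round 3 — no new extinctions; cascade stops.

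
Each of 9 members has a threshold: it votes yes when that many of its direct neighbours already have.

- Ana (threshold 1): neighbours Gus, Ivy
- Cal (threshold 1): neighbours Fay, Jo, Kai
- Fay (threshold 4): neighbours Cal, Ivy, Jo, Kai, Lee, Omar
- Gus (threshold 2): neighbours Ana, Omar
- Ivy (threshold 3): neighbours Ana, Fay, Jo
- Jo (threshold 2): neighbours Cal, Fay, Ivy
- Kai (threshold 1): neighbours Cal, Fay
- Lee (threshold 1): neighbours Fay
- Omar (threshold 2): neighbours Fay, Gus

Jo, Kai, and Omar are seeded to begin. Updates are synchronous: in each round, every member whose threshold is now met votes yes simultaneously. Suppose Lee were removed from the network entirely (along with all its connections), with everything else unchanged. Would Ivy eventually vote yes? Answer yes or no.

With Lee removed:
Round 1 — Jo, Kai, Omar vote yes (initial).
Round 2 — checking thresholds:
  Cal: 2 of 3 neighbours ≥ 1, votes yes.
  Fay: 3 of 5 neighbours < 4, holds.
  Gus: 1 of 2 neighbours < 2, holds.
  Ivy: 1 of 3 neighbours < 3, holds.
Round 3 — checking thresholds:
  Fay: 4 of 5 neighbours ≥ 4, votes yes.
  Gus: 1 of 2 neighbours < 2, holds.
  Ivy: 1 of 3 neighbours < 3, holds.
Round 4 — no new yes votes; cascade stops.

no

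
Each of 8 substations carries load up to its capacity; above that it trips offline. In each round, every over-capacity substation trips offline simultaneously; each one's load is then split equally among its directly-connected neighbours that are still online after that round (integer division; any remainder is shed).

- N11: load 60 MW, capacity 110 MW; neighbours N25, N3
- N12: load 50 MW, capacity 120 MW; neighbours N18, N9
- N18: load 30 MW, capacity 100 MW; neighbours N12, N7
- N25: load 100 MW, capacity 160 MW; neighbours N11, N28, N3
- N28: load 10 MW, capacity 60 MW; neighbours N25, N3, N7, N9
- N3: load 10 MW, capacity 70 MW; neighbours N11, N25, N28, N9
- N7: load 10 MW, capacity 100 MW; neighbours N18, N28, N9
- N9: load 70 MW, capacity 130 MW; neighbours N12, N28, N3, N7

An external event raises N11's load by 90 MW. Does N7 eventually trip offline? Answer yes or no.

Round 1 — N11 at 150 > 110. N11 trips offline.
  N11 sheds 150 MW to N25, N3: 75 each.
    N25: 100+75 = 175 > 160
    N3: 10+75 = 85 > 70
Round 2 — N25, N3 trip offline.
  N25 sheds 175 MW to N28: 175 each.
    N28: 10+175 = 185 > 60
  N3 sheds 85 MW to N28, N9: 42 each (1 lost).
    N28: 185+42 = 227 > 60
    N9: 70+42 = 112 ≤ 130
Round 3 — N28 trips offline.
  N28 sheds 227 MW to N7, N9: 113 each (1 lost).
    N7: 10+113 = 123 > 100
    N9: 112+113 = 225 > 130
Round 4 — N7, N9 trip offline.
  N7 sheds 123 MW to N18: 123 each.
    N18: 30+123 = 153 > 100
  N9 sheds 225 MW to N12: 225 each.
    N12: 50+225 = 275 > 120
Round 5 — N12, N18 trip offline.
  N12 sheds 275 MW: no online neighbours, lost.
  N18 sheds 153 MW: no online neighbours, lost.
No further trips.

yes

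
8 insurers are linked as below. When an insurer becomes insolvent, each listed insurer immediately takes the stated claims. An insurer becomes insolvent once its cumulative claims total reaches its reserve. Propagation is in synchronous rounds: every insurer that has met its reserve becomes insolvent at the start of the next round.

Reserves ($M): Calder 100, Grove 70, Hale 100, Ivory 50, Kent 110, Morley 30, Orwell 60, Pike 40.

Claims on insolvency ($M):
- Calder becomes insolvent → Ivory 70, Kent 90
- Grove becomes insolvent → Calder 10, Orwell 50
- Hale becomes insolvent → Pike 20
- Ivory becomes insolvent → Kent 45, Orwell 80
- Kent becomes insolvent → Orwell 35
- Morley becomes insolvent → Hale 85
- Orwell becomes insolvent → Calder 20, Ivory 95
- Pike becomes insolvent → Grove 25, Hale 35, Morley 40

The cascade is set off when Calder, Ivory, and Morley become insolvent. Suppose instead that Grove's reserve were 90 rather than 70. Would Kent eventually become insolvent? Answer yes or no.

yes

With Grove's reserve at 90:
Round 1 — Calder, Ivory, Morley become insolvent (initial).
  Hale: +85 → 85 < 100
  Kent: +90+45 → 135 ≥ 110
  Orwell: +80 → 80 ≥ 60
Round 2 — Kent, Orwell become insolvent.
No further insolvencies.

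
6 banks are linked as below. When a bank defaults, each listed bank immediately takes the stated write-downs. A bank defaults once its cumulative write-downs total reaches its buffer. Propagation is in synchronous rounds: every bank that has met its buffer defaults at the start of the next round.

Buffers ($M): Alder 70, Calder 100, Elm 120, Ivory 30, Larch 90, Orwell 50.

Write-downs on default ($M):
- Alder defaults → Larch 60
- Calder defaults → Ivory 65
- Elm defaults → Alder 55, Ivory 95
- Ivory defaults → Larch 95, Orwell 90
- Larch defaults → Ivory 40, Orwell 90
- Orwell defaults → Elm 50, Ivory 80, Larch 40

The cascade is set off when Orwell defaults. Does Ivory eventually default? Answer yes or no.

Round 1 — Orwell defaults (initial).
  Elm: +50 → 50 < 120
  Ivory: +80 → 80 ≥ 30
  Larch: +40 → 40 < 90
Round 2 — Ivory defaults.
  Larch: +95 → 135 ≥ 90
Round 3 — Larch defaults.
No further defaults.

yes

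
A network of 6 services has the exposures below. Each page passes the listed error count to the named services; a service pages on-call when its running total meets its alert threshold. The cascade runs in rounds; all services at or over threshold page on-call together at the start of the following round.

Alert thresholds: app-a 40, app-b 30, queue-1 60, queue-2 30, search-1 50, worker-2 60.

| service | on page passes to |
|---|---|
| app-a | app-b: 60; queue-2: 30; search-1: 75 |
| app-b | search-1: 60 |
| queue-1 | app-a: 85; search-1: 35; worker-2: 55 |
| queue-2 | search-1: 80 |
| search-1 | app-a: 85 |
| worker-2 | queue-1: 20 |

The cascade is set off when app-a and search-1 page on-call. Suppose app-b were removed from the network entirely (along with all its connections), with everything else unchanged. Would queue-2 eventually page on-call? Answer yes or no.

yes

With app-b removed:
Round 1 — app-a, search-1 page on-call (initial).
  queue-2: +30 → 30 ≥ 30
Round 2 — queue-2 pages on-call.
No further pages.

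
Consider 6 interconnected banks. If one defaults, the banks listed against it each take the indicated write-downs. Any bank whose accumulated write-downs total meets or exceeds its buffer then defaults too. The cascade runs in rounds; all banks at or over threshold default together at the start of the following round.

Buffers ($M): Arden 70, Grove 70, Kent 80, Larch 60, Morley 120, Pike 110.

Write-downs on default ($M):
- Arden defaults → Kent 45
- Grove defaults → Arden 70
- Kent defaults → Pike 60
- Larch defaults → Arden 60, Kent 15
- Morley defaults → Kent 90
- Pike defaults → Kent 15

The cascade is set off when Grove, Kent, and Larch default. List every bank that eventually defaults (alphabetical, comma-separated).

Round 1 — Grove, Kent, Larch default (initial).
  Arden: +70+60 → 130 ≥ 70
  Pike: +60 → 60 < 110
Round 2 — Arden defaults.
No further defaults.

Arden, Grove, Kent, Larch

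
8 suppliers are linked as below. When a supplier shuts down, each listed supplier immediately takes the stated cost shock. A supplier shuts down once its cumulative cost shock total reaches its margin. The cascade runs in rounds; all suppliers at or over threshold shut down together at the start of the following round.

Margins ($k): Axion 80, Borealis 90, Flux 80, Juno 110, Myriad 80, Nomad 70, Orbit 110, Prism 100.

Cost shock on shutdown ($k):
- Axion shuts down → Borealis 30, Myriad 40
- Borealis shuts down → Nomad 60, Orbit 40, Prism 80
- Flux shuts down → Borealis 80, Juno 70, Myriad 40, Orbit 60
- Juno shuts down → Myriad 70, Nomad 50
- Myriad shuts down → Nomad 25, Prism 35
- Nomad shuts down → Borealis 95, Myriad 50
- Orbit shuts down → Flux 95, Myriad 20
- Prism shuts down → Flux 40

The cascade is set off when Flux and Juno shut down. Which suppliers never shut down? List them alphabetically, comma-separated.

Round 1 — Flux, Juno shut down (initial).
  Borealis: +80 → 80 < 90
  Myriad: +40+70 → 110 ≥ 80
  Nomad: +50 → 50 < 70
  Orbit: +60 → 60 < 110
Round 2 — Myriad shuts down.
  Nomad: +25 → 75 ≥ 70
  Prism: +35 → 35 < 100
Round 3 — Nomad shuts down.
  Borealis: +95 → 175 ≥ 90
Round 4 — Borealis shuts down.
  Orbit: +40 → 100 < 110
  Prism: +80 → 115 ≥ 100
Round 5 — Prism shuts down.
No further shutdowns.

Axion, Orbit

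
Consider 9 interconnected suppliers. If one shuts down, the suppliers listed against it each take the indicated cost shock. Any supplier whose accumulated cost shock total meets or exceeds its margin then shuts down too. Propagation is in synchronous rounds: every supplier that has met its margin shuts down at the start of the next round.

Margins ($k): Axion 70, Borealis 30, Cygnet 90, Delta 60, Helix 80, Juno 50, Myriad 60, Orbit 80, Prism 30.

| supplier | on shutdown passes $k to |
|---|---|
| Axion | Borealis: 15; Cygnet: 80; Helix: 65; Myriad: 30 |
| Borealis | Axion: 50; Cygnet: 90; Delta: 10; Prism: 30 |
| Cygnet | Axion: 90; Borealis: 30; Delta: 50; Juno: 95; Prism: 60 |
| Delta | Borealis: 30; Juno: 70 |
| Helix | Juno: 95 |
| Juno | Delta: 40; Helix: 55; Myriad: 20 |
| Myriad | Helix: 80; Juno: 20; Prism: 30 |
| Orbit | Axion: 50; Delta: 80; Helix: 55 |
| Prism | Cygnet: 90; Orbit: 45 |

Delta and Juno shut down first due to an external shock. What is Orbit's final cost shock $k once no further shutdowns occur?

45

Round 1 — Delta, Juno shut down (initial).
  Borealis: +30 → 30 ≥ 30
  Helix: +55 → 55 < 80
  Myriad: +20 → 20 < 60
Round 2 — Borealis shuts down.
  Axion: +50 → 50 < 70
  Cygnet: +90 → 90 ≥ 90
  Prism: +30 → 30 ≥ 30
Round 3 — Cygnet, Prism shut down.
  Axion: +90 → 140 ≥ 70
  Orbit: +45 → 45 < 80
Round 4 — Axion shuts down.
  Helix: +65 → 120 ≥ 80
  Myriad: +30 → 50 < 60
Round 5 — Helix shuts down.
No further shutdowns.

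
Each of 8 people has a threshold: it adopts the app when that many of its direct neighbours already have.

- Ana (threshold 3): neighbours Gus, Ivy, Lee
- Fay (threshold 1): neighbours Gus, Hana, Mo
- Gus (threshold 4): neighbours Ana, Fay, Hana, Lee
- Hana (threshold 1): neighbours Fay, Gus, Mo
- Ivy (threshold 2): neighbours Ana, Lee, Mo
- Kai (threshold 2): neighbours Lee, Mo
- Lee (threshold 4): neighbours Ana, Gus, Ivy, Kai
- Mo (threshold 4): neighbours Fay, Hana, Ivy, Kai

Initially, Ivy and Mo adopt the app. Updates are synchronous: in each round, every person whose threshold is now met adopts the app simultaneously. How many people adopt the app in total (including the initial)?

4

Round 1 — Ivy, Mo adopt the app (initial).
Round 2 — checking thresholds:
  Ana: 1 of 3 neighbours < 3, not yet.
  Fay: 1 of 3 neighbours ≥ 1, adopts the app.
  Hana: 1 of 3 neighbours ≥ 1, adopts the app.
  Kai: 1 of 2 neighbours < 2, not yet.
  Lee: 1 of 4 neighbours < 4, not yet.
Round 3 — no new adoptions; cascade stops.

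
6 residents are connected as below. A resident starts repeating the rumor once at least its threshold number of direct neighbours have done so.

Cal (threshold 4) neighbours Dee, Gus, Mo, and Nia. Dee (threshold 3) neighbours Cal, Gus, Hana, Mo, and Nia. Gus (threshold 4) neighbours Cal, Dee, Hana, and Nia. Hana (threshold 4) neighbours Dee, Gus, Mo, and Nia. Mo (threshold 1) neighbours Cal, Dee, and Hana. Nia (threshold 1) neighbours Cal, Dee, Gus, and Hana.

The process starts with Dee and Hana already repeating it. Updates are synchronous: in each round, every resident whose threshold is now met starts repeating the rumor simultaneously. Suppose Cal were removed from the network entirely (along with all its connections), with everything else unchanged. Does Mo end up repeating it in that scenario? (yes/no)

With Cal removed:
Round 1 — Dee, Hana start repeating the rumor (initial).
Round 2 — checking thresholds:
  Gus: 2 of 3 neighbours < 4, not yet.
  Mo: 2 of 2 neighbours ≥ 1, starts repeating the rumor.
  Nia: 2 of 3 neighbours ≥ 1, starts repeating the rumor.
Round 3 — no new spreads; cascade stops.

yes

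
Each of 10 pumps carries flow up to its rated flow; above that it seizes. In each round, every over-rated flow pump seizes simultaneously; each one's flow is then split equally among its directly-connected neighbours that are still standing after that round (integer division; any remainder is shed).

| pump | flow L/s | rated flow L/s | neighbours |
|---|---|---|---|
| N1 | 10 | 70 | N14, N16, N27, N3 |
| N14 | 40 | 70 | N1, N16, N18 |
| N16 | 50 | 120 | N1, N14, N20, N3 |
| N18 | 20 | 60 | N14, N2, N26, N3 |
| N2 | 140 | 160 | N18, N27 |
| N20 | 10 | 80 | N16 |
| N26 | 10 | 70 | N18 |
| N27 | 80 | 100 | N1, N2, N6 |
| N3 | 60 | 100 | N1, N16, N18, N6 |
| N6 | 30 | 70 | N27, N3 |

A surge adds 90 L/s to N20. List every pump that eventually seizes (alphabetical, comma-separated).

Round 1 — N20 at 100 > 80. N20 seizes.
  N20 sheds 100 L/s to N16: 100 each.
    N16: 50+100 = 150 > 120
Round 2 — N16 seizes.
  N16 sheds 150 L/s to N1, N14, N3: 50 each.
    N1: 10+50 = 60 ≤ 70
    N14: 40+50 = 90 > 70
    N3: 60+50 = 110 > 100
Round 3 — N14, N3 seize.
  N14 sheds 90 L/s to N1, N18: 45 each.
    N1: 60+45 = 105 > 70
    N18: 20+45 = 65 > 60
  N3 sheds 110 L/s to N1, N18, N6: 36 each (2 lost).
    N1: 105+36 = 141 > 70
    N18: 65+36 = 101 > 60
    N6: 30+36 = 66 ≤ 70
Round 4 — N1, N18 seize.
  N1 sheds 141 L/s to N27: 141 each.
    N27: 80+141 = 221 > 100
  N18 sheds 101 L/s to N2, N26: 50 each (1 lost).
    N2: 140+50 = 190 > 160
    N26: 10+50 = 60 ≤ 70
Round 5 — N2, N27 seize.
  N2 sheds 190 L/s: no online neighbours, lost.
  N27 sheds 221 L/s to N6: 221 each.
    N6: 66+221 = 287 > 70
Round 6 — N6 seizes.
  N6 sheds 287 L/s: no online neighbours, lost.
No further seizures.

N1, N14, N16, N18, N2, N20, N27, N3, N6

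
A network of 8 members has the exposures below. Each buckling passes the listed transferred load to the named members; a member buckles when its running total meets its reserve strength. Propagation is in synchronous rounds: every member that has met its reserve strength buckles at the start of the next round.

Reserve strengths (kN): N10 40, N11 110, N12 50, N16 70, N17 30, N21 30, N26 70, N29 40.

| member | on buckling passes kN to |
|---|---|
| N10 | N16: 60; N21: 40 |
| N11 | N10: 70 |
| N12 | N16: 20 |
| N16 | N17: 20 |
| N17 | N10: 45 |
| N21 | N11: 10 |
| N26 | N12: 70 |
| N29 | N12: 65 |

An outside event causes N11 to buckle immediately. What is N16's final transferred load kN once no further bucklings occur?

Round 1 — N11 buckles (initial).
  N10: +70 → 70 ≥ 40
Round 2 — N10 buckles.
  N16: +60 → 60 < 70
  N21: +40 → 40 ≥ 30
Round 3 — N21 buckles.
No further bucklings.

60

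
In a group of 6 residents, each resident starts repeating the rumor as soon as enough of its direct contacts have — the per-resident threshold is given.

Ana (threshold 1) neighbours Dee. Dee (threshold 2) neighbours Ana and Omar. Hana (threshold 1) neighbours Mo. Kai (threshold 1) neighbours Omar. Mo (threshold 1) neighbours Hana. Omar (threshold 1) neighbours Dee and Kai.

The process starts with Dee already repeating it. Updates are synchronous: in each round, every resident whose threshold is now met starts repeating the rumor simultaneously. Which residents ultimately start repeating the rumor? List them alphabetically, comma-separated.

Round 1 — Dee starts repeating the rumor (initial).
Round 2 — checking thresholds:
  Ana: 1 of 1 neighbours ≥ 1, starts repeating the rumor.
  Omar: 1 of 2 neighbours ≥ 1, starts repeating the rumor.
Round 3 — checking thresholds:
  Kai: 1 of 1 neighbours ≥ 1, starts repeating the rumor.
Round 4 — no new spreads; cascade stops.

Ana, Dee, Kai, Omar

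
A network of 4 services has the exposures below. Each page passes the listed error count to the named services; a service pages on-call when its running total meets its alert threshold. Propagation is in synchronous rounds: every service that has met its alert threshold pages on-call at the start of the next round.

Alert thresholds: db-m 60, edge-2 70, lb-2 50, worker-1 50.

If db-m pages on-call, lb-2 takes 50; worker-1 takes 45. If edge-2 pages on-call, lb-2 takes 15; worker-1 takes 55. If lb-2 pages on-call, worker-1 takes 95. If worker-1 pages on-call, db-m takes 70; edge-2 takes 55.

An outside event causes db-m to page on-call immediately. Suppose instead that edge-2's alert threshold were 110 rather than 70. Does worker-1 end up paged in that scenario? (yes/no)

With edge-2's alert threshold at 110:
Round 1 — db-m pages on-call (initial).
  lb-2: +50 → 50 ≥ 50
  worker-1: +45 → 45 < 50
Round 2 — lb-2 pages on-call.
  worker-1: +95 → 140 ≥ 50
Round 3 — worker-1 pages on-call.
  edge-2: +55 → 55 < 110
No further pages.

yes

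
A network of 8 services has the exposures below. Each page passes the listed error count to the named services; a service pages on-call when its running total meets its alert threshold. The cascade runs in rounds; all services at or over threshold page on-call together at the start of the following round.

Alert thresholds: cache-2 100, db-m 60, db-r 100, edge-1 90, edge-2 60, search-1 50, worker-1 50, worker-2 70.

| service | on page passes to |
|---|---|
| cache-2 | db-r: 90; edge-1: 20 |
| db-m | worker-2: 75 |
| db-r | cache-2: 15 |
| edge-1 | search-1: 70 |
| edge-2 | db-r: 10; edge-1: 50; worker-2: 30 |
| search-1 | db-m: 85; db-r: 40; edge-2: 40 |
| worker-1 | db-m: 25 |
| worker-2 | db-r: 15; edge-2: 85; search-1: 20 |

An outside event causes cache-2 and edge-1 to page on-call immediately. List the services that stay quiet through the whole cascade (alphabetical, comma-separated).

worker-1

Round 1 — cache-2, edge-1 page on-call (initial).
  db-r: +90 → 90 < 100
  search-1: +70 → 70 ≥ 50
Round 2 — search-1 pages on-call.
  db-m: +85 → 85 ≥ 60
  db-r: +40 → 130 ≥ 100
  edge-2: +40 → 40 < 60
Round 3 — db-m, db-r page on-call.
  worker-2: +75 → 75 ≥ 70
Round 4 — worker-2 pages on-call.
  edge-2: +85 → 125 ≥ 60
Round 5 — edge-2 pages on-call.
No further pages.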